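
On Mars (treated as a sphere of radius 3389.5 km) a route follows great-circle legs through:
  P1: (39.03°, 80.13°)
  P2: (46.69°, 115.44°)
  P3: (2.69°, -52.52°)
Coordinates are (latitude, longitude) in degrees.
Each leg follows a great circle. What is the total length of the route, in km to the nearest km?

Leg P1→P2: central angle 0.4667 rad, distance 1581.9 km.
Leg P2→P3: central angle 2.2601 rad, distance 7660.5 km.
Total: 1581.9 + 7660.5 ≈ 9242 km.

9242 km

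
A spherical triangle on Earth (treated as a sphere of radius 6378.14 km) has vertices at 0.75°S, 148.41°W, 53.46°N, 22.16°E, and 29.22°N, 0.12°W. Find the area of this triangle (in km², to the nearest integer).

44250021 km²

Side lengths (central angles): a = 0.5094, b = 2.4170, c = 2.2116 rad; semiperimeter s = 2.5690.
By l'Huilier's theorem, tan(E/4) = √[tan(s/2) tan((s−a)/2) tan((s−b)/2) tan((s−c)/2)], giving spherical excess E = 1.0877 rad.
Area = E·R² = 1.0877 × (6378.14)² ≈ 44250021 km².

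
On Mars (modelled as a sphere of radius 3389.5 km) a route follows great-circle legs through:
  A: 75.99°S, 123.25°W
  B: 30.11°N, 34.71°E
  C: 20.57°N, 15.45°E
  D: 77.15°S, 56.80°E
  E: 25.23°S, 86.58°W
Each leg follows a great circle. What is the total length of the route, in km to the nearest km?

19447 km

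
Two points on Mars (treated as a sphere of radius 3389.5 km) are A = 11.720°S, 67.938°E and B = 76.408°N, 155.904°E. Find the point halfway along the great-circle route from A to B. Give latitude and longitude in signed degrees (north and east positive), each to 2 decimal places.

37.14°, 81.32°

The central angle between A and B is δ = 1.7612 rad.
With f = 0.5, the slerp weights are sin((1−f)δ)/sin δ = 0.7853 and sin(fδ)/sin δ = 0.7853.
Weighted sum of the unit vectors: (0.7853)·(0.3678,0.9075,-0.2031) + (0.7853)·(-0.2145,0.0959,0.9720) = (0.1204, 0.7880, 0.6038).
Converting back: φ = atan2(z, √(x²+y²)) = 37.14°, λ = atan2(y, x) = 81.32°.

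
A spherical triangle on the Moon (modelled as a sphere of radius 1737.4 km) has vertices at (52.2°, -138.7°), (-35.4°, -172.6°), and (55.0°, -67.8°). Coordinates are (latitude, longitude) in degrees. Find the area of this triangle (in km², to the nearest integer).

Side lengths (central angles): a = 2.2068, b = 0.7040, c = 1.6139 rad; semiperimeter s = 2.2623.
By l'Huilier's theorem, tan(E/4) = √[tan(s/2) tan((s−a)/2) tan((s−b)/2) tan((s−c)/2)], giving spherical excess E = 0.5563 rad.
Area = E·R² = 0.5563 × (1737.4)² ≈ 1679331 km².

1679331 km²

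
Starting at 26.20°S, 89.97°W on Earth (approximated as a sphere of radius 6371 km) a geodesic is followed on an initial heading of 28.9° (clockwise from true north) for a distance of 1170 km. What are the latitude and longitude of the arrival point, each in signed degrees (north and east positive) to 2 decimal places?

-16.90°, -84.68°

Angular distance δ = d/R = 1170/6371 = 0.18364 rad; initial bearing θ = 0.5044 rad.
sin φ₂ = sin φ₁ cos δ + cos φ₁ sin δ cos θ = (-0.4415)(0.9832) + (0.8973)(0.1826)(0.8755) = -0.2906, so φ₂ = -16.90°.
Δλ = atan2(sin θ sin δ cos φ₁, cos δ − sin φ₁ sin φ₂) = atan2(0.0792, 0.8549) = 5.292°.
λ₂ = -89.970° + 5.292° = -84.68°.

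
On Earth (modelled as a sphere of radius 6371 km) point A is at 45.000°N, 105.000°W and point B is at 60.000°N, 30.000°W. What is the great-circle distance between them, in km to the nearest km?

In radians: φ₁ = 0.7854, φ₂ = 1.0472, Δλ = 75.000° = 1.3090 rad.
cos c = sin φ₁ sin φ₂ + cos φ₁ cos φ₂ cos Δλ = (0.7071)(0.8660) + (0.7071)(0.5000)(0.2588) = 0.70388,
so c = arccos(0.70388) = 0.78995 rad.
Distance = R·c = 6371 × 0.7900 ≈ 5033 km.

5033 km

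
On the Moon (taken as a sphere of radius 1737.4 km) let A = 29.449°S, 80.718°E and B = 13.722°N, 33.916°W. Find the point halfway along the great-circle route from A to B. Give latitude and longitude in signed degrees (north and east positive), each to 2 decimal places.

Central angle δ = 2.0592 rad. Interpolating on the sphere with fraction f = 0.5:
P = [sin((1−f)δ)·A + sin(fδ)·B] / sin δ = 0.9706·A + 0.9706·B in Cartesian coordinates,
giving P = (0.9188, 0.3080, -0.2470), i.e. latitude -14.30°, longitude 18.53°.

-14.30°, 18.53°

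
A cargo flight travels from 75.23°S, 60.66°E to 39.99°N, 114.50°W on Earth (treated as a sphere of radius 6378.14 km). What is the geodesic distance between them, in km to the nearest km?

With latitudes φ₁ = -75.230°, φ₂ = 39.990° and longitude difference Δλ = -175.160°:
Haversine: a = sin²(Δφ/2) + cos φ₁ cos φ₂ sin²(Δλ/2) = 0.7130 + (0.2549)(0.7662)(0.9982) = 0.90802.
Central angle c = 2·arcsin(√a) = 2.52533 rad.
Distance = R·c = 6378.14 × 2.5253 ≈ 16107 km.

16107 km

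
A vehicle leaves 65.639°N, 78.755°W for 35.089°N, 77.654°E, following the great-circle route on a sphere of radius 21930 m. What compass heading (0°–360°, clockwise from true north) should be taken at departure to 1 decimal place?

19.6°

Δλ = 156.409° = 2.7299 rad.
y = sin Δλ · cos φ₂ = (0.4002)(0.8183) = 0.3275
x = cos φ₁ sin φ₂ − sin φ₁ cos φ₂ cos Δλ = (0.4125)(0.5748) − (0.9110)(0.8183)(-0.9164) = 0.9202
θ = atan2(y, x) = 19.59°, so the bearing is 19.6°.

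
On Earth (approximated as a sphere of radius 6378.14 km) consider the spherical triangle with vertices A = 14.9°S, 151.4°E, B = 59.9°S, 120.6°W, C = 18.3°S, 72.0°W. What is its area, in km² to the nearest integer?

19404263 km²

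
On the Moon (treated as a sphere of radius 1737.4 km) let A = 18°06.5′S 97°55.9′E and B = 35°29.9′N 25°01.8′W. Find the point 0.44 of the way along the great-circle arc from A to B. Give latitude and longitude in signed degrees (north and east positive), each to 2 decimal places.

The central angle between A and B is δ = 2.2162 rad.
With f = 0.44, the slerp weights are sin((1−f)δ)/sin δ = 1.1843 and sin(fδ)/sin δ = 1.0362.
Weighted sum of the unit vectors: (1.1843)·(-0.1312,0.9414,-0.3108) + (1.0362)·(0.7377,-0.3445,0.5807) = (0.6090, 0.7580, 0.2336).
Converting back: φ = atan2(z, √(x²+y²)) = 13.51°, λ = atan2(y, x) = 51.22°.

13.51°, 51.22°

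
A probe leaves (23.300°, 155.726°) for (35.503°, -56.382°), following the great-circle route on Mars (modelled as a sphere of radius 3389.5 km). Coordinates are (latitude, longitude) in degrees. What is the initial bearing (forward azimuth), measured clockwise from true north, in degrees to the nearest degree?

28°

With φ₁ = 0.4067, φ₂ = 0.6196, Δλ = 2.5812 rad, the forward-azimuth formula gives
θ = atan2( sin Δλ cos φ₂ , cos φ₁ sin φ₂ − sin φ₁ cos φ₂ cos Δλ ) = atan2(0.4327, 0.8061) = 28.22°.
So the initial bearing is 28°.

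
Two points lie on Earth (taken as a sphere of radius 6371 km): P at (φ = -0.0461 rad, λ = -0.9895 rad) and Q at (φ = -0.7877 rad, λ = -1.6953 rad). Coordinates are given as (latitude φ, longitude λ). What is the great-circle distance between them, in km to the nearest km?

6151 km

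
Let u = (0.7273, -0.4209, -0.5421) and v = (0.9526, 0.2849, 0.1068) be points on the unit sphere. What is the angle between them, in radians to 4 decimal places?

1.0298 rad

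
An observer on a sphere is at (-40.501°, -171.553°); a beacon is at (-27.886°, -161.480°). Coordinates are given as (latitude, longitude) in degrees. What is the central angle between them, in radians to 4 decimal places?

0.2634 rad

Let φ₁ = -0.7069 rad, φ₂ = -0.4867 rad, and Δλ = 0.1758 rad.
Haversine: a = sin²(Δφ/2) + cos φ₁ cos φ₂ sin²(Δλ/2) = 0.0121 + (0.7604)(0.8839)(0.0077) = 0.01725.
Central angle c = 2·arcsin(√a) = 0.26344 rad.
So the angular separation is 0.2634 rad.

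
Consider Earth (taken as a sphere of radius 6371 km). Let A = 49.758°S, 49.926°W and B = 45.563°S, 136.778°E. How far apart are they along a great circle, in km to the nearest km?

9396 km

With latitudes φ₁ = -49.758°, φ₂ = -45.563° and longitude difference Δλ = -173.296°:
cos c = sin φ₁ sin φ₂ + cos φ₁ cos φ₂ cos Δλ = (-0.7633)(-0.7140) + (0.6460)(0.7001)(-0.9932) = 0.09583,
so c = arccos(0.09583) = 1.47482 rad.
Distance = R·c = 6371 × 1.4748 ≈ 9396 km.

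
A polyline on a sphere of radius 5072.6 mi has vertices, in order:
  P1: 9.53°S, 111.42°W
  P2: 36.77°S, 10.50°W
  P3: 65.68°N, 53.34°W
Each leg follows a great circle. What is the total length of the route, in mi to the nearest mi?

Leg P1→P2: central angle 1.6214 rad, distance 8224.5 mi.
Leg P2→P3: central angle 1.8792 rad, distance 9532.7 mi.
Total: 8224.5 + 9532.7 ≈ 17757 mi.

17757 mi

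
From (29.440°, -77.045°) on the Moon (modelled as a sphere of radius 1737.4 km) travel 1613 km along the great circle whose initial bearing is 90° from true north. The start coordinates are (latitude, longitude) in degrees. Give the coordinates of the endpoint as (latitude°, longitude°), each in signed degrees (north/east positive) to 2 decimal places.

17.13°, -20.14°

Angular distance δ = d/R = 1613/1737.4 = 0.92840 rad; initial bearing θ = 1.5708 rad.
sin φ₂ = sin φ₁ cos δ + cos φ₁ sin δ cos θ = (0.4915)(0.5991) + (0.8709)(0.8007)(0.0000) = 0.2945, so φ₂ = 17.13°.
Δλ = atan2(sin θ sin δ cos φ₁, cos δ − sin φ₁ sin φ₂) = atan2(0.6973, 0.4544) = 56.910°.
λ₂ = -77.045° + 56.910° = -20.14°.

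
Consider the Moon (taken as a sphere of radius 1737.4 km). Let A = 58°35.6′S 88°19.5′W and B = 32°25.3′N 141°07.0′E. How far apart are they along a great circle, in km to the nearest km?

4186 km

In radians: φ₁ = -1.0226, φ₂ = 0.5659, Δλ = -130.558° = -2.2787 rad.
cos c = sin φ₁ sin φ₂ + cos φ₁ cos φ₂ cos Δλ = (-0.8535)(0.5361) + (0.5211)(0.8441)(-0.6502) = -0.74362,
so c = arccos(-0.74362) = 2.40926 rad.
Distance = R·c = 1737.4 × 2.4093 ≈ 4186 km.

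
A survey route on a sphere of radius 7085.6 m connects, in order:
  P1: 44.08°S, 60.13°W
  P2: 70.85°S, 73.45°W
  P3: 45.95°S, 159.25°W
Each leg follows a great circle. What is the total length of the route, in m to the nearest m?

9088 m

Leg P1→P2: central angle 0.4811 rad, distance 3408.9 m.
Leg P2→P3: central angle 0.8015 rad, distance 5678.8 m.
Total: 3408.9 + 5678.8 ≈ 9088 m.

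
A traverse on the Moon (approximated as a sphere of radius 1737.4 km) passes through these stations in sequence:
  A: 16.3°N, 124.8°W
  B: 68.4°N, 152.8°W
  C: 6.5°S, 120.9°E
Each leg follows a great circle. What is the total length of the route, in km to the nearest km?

4540 km

Leg A→B: central angle 0.9607 rad, distance 1669.2 km.
Leg B→C: central angle 1.6525 rad, distance 2871.1 km.
Total: 1669.2 + 2871.1 ≈ 4540 km.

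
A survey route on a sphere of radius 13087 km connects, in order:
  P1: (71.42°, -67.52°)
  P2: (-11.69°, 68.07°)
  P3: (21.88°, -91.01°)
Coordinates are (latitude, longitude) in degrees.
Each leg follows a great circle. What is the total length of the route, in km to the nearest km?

Leg P1→P2: central angle 1.9987 rad, distance 26156.7 km.
Leg P2→P3: central angle 2.7501 rad, distance 35990.0 km.
Total: 26156.7 + 35990.0 ≈ 62147 km.

62147 km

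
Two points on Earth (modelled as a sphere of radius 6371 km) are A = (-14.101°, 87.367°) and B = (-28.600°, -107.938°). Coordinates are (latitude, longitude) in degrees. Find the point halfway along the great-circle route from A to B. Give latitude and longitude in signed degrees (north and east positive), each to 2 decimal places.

-70.04°, 149.41°

The central angle between A and B is δ = 2.3528 rad.
With f = 0.5, the slerp weights are sin((1−f)δ)/sin δ = 1.3012 and sin(fδ)/sin δ = 1.3012.
Weighted sum of the unit vectors: (1.3012)·(0.0446,0.9688,-0.2436) + (1.3012)·(-0.2704,-0.8353,-0.4787) = (-0.2939, 0.1738, -0.9399).
Converting back: φ = atan2(z, √(x²+y²)) = -70.04°, λ = atan2(y, x) = 149.41°.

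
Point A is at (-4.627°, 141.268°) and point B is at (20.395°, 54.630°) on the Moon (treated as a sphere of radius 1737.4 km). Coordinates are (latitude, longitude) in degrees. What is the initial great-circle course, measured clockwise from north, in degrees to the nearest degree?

291°

With φ₁ = -0.0808, φ₂ = 0.3560, Δλ = -1.5121 rad, the forward-azimuth formula gives
θ = atan2( sin Δλ cos φ₂ , cos φ₁ sin φ₂ − sin φ₁ cos φ₂ cos Δλ ) = atan2(-0.9357, 0.3518) = -69.40°.
Adding 360° brings this into [0°, 360°): 291°.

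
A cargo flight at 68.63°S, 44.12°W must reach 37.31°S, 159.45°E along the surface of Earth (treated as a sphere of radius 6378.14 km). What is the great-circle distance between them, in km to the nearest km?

8083 km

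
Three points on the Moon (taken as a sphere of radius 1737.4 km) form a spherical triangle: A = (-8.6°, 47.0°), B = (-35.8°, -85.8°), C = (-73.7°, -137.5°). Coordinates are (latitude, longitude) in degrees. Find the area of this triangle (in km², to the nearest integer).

3004838 km²

Side lengths (central angles): a = 0.7918, b = 1.7043, c = 2.0459 rad; semiperimeter s = 2.2710.
By l'Huilier's theorem, tan(E/4) = √[tan(s/2) tan((s−a)/2) tan((s−b)/2) tan((s−c)/2)], giving spherical excess E = 0.9955 rad.
Area = E·R² = 0.9955 × (1737.4)² ≈ 3004838 km².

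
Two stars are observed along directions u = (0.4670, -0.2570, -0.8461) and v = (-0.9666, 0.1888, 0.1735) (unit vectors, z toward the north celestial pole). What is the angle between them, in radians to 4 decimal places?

2.2740 rad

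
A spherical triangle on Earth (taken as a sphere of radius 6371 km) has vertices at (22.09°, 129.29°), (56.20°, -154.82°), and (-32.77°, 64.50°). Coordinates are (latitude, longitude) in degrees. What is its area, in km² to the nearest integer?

Side lengths (central angles): a = 2.5178, b = 1.4421, c = 1.1172 rad; semiperimeter s = 2.5386.
By l'Huilier's theorem, tan(E/4) = √[tan(s/2) tan((s−a)/2) tan((s−b)/2) tan((s−c)/2)], giving spherical excess E = 0.5272 rad.
Area = E·R² = 0.5272 × (6371)² ≈ 21400523 km².

21400523 km²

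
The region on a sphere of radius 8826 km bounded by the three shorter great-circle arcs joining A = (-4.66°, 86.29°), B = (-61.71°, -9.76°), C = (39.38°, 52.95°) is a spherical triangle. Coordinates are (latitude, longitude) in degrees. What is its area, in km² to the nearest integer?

80728348 km²

Side lengths (central angles): a = 1.9722, b = 0.9372, c = 1.5490 rad; semiperimeter s = 2.2292.
By l'Huilier's theorem, tan(E/4) = √[tan(s/2) tan((s−a)/2) tan((s−b)/2) tan((s−c)/2)], giving spherical excess E = 1.0363 rad.
Area = E·R² = 1.0363 × (8826)² ≈ 80728348 km².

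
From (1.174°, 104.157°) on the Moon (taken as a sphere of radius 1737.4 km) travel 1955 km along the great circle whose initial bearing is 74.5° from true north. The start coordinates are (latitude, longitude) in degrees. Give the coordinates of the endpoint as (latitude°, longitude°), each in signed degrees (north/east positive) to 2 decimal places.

14.47°, 168.06°

Angular distance δ = d/R = 1955/1737.4 = 1.12524 rad; initial bearing θ = 1.3003 rad.
sin φ₂ = sin φ₁ cos δ + cos φ₁ sin δ cos θ = (0.0205)(0.4310) + (0.9998)(0.9024)(0.2672) = 0.2499, so φ₂ = 14.47°.
Δλ = atan2(sin θ sin δ cos φ₁, cos δ − sin φ₁ sin φ₂) = atan2(0.8694, 0.4258) = 63.903°.
λ₂ = 104.157° + 63.903° = 168.06°.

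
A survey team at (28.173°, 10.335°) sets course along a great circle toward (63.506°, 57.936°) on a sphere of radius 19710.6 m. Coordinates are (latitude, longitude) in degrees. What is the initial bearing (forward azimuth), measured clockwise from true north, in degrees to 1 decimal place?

27.0°

Δλ = 47.601° = 0.8308 rad.
y = sin Δλ · cos φ₂ = (0.7385)(0.4461) = 0.3294
x = cos φ₁ sin φ₂ − sin φ₁ cos φ₂ cos Δλ = (0.8815)(0.8950) − (0.4721)(0.4461)(0.6743) = 0.6469
θ = atan2(y, x) = 26.99°, so the bearing is 27.0°.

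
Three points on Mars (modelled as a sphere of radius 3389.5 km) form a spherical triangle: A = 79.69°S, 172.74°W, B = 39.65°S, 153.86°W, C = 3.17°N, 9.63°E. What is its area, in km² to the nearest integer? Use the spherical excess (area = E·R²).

Side lengths (central angles): a = 2.4534, b = 1.8059, c = 0.7103 rad; semiperimeter s = 2.4848.
By l'Huilier's theorem, tan(E/4) = √[tan(s/2) tan((s−a)/2) tan((s−b)/2) tan((s−c)/2)], giving spherical excess E = 0.5617 rad.
Area = E·R² = 0.5617 × (3389.5)² ≈ 6453609 km².

6453609 km²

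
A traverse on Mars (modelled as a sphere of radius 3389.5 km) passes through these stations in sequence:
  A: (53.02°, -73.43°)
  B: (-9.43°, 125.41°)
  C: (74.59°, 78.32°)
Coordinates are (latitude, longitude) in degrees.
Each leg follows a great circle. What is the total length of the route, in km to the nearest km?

13172 km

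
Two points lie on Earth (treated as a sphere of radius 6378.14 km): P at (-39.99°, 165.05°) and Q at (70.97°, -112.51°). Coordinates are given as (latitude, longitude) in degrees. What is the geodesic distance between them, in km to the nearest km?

13923 km

Let φ₁ = -0.6980 rad, φ₂ = 1.2387 rad, and Δλ = 1.4388 rad.
Haversine: a = sin²(Δφ/2) + cos φ₁ cos φ₂ sin²(Δλ/2) = 0.6789 + (0.7662)(0.3261)(0.4342) = 0.78733.
Central angle c = 2·arcsin(√a) = 2.18299 rad.
Distance = R·c = 6378.14 × 2.1830 ≈ 13923 km.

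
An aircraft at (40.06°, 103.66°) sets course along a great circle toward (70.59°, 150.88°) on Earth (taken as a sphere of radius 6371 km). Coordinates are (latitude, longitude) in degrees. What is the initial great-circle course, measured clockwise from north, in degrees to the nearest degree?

23°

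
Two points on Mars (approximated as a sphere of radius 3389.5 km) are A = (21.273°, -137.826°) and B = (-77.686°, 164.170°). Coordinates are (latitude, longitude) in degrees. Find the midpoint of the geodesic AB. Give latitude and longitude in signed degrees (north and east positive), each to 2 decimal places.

-30.08°, -147.65°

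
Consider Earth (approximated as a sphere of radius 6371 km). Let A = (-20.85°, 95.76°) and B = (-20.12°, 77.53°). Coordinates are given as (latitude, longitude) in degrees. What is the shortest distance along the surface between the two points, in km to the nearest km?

Let φ₁ = -0.3639 rad, φ₂ = -0.3512 rad, and Δλ = -0.3182 rad.
Haversine: a = sin²(Δφ/2) + cos φ₁ cos φ₂ sin²(Δλ/2) = 0.0000 + (0.9345)(0.9390)(0.0251) = 0.02206.
Central angle c = 2·arcsin(√a) = 0.29817 rad.
Distance = R·c = 6371 × 0.2982 ≈ 1900 km.

1900 km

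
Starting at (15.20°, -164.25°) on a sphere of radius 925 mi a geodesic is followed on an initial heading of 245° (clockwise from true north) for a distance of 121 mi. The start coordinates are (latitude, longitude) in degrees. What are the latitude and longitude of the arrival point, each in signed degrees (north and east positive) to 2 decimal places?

Angular distance δ = d/R = 121/925 = 0.13081 rad; initial bearing θ = 4.2761 rad.
sin φ₂ = sin φ₁ cos δ + cos φ₁ sin δ cos θ = (0.2622)(0.9915) + (0.9650)(0.1304)(-0.4226) = 0.2068, so φ₂ = 11.93°.
Δλ = atan2(sin θ sin δ cos φ₁, cos δ − sin φ₁ sin φ₂) = atan2(-0.1141, 0.9372) = -6.940°.
λ₂ = -164.250° − 6.940° = -171.19°.

11.93°, -171.19°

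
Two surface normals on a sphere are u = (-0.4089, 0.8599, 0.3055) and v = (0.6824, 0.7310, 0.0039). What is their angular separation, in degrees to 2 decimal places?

u·v = 0.3507; |u| = 1.0000, |v| = 1.0000.
cos θ = (u·v)/(|u||v|) = 0.3507, so θ = 69.47°.

69.47°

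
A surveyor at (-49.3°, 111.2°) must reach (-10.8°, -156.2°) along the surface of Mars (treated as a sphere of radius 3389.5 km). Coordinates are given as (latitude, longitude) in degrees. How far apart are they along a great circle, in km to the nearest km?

With latitudes φ₁ = -49.300°, φ₂ = -10.800° and longitude difference Δλ = 92.600°:
cos c = sin φ₁ sin φ₂ + cos φ₁ cos φ₂ cos Δλ = (-0.7581)(-0.1874) + (0.6521)(0.9823)(-0.0454) = 0.11300,
so c = arccos(0.11300) = 1.45755 rad.
Distance = R·c = 3389.5 × 1.4576 ≈ 4940 km.

4940 km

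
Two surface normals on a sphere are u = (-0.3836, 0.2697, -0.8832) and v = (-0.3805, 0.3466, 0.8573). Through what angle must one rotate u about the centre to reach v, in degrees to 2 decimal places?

u·v = -0.5177; |u| = 1.0000, |v| = 0.9999.
cos θ = (u·v)/(|u||v|) = -0.5178, so θ = 121.18°.

121.18°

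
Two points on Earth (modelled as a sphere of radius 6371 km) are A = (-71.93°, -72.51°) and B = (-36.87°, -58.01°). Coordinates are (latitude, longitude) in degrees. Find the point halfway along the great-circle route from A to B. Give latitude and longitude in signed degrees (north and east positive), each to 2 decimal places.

-54.57°, -62.05°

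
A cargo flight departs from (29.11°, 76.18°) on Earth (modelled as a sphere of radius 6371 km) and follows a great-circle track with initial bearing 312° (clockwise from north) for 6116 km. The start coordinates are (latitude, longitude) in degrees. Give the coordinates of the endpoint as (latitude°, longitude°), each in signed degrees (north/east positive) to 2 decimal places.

49.28°, 7.24°

Angular distance δ = d/R = 6116/6371 = 0.95997 rad; initial bearing θ = 5.4454 rad.
sin φ₂ = sin φ₁ cos δ + cos φ₁ sin δ cos θ = (0.4865)(0.5735) + (0.8737)(0.8192)(0.6691) = 0.7579, so φ₂ = 49.28°.
Δλ = atan2(sin θ sin δ cos φ₁, cos δ − sin φ₁ sin φ₂) = atan2(-0.5319, 0.2048) = -68.939°.
λ₂ = 76.180° − 68.939° = 7.24°.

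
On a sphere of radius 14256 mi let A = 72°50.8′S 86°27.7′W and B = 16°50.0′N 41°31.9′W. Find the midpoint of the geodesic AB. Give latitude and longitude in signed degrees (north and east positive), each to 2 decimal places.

Central angle δ = 1.6477 rad. Interpolating on the sphere with fraction f = 0.5:
P = [sin((1−f)δ)·A + sin(fδ)·B] / sin δ = 0.7360·A + 0.7360·B in Cartesian coordinates,
giving P = (0.5407, -0.6837, -0.4901), i.e. latitude -29.35°, longitude -51.66°.

-29.35°, -51.66°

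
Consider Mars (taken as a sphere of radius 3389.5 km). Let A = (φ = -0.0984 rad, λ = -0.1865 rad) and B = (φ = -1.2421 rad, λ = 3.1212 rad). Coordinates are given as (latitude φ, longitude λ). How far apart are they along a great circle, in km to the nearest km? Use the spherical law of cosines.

In radians: φ₁ = -0.0984, φ₂ = -1.2421, Δλ = -170.483° = -2.9755 rad.
cos c = sin φ₁ sin φ₂ + cos φ₁ cos φ₂ cos Δλ = (-0.0982)(-0.9465) + (0.9952)(0.3228)(-0.9862) = -0.22384,
so c = arccos(-0.22384) = 1.79655 rad.
Distance = R·c = 3389.5 × 1.7966 ≈ 6089 km.

6089 km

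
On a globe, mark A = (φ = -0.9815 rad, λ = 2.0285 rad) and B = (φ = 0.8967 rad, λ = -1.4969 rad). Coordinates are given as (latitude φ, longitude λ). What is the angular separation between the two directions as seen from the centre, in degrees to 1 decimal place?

166.2°

Let φ₁ = -0.9815 rad, φ₂ = 0.8967 rad, and Δλ = 2.7578 rad.
Haversine: a = sin²(Δφ/2) + cos φ₁ cos φ₂ sin²(Δλ/2) = 0.6513 + (0.5558)(0.6242)(0.9636) = 0.98558.
Central angle c = 2·arcsin(√a) = 2.90088 rad.
So the angular separation is 166.2°.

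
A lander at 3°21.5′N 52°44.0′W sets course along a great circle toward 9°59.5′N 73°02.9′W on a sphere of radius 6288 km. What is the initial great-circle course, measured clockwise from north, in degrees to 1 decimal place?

289.2°

With φ₁ = 0.0586, φ₂ = 0.1744, Δλ = -0.3546 rad, the forward-azimuth formula gives
θ = atan2( sin Δλ cos φ₂ , cos φ₁ sin φ₂ − sin φ₁ cos φ₂ cos Δλ ) = atan2(-0.3419, 0.1191) = -70.79°.
Adding 360° brings this into [0°, 360°): 289.2°.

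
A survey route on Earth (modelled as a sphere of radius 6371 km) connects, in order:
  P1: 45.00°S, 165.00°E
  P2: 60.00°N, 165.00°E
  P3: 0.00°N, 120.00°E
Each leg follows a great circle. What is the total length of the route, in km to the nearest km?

Leg P1→P2: central angle 1.8326 rad, distance 11675.5 km.
Leg P2→P3: central angle 1.2094 rad, distance 7705.3 km.
Total: 11675.5 + 7705.3 ≈ 19381 km.

19381 km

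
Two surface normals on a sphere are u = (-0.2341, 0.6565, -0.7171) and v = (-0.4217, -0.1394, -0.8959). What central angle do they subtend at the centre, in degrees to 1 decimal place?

49.5°

u·v = 0.6497; |u| = 1.0000, |v| = 1.0000.
cos θ = (u·v)/(|u||v|) = 0.6497, so θ = 49.5°.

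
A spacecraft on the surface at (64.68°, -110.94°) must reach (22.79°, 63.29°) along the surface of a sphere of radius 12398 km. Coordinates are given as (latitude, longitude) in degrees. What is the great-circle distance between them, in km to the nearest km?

19997 km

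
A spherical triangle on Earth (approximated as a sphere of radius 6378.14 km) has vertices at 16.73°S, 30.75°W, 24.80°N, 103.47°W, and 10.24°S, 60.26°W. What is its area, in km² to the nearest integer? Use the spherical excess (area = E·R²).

5223779 km²

Side lengths (central angles): a = 0.9563, b = 0.5129, c = 1.4329 rad; semiperimeter s = 1.4510.
By l'Huilier's theorem, tan(E/4) = √[tan(s/2) tan((s−a)/2) tan((s−b)/2) tan((s−c)/2)], giving spherical excess E = 0.1284 rad.
Area = E·R² = 0.1284 × (6378.14)² ≈ 5223779 km².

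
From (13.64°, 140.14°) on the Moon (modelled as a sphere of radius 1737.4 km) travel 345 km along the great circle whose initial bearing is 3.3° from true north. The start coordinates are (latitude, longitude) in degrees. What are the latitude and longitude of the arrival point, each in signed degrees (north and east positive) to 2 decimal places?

25.00°, 140.86°

Angular distance δ = d/R = 345/1737.4 = 0.19857 rad; initial bearing θ = 0.0576 rad.
sin φ₂ = sin φ₁ cos δ + cos φ₁ sin δ cos θ = (0.2358)(0.9803) + (0.9718)(0.1973)(0.9983) = 0.4226, so φ₂ = 25.00°.
Δλ = atan2(sin θ sin δ cos φ₁, cos δ − sin φ₁ sin φ₂) = atan2(0.0110, 0.8807) = 0.718°.
λ₂ = 140.140° + 0.718° = 140.86°.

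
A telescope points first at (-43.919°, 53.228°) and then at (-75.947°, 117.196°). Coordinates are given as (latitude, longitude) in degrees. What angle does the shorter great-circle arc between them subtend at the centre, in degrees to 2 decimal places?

41.44°

In radians: φ₁ = -0.7665, φ₂ = -1.3255, Δλ = 63.968° = 1.1165 rad.
cos c = sin φ₁ sin φ₂ + cos φ₁ cos φ₂ cos Δλ = (-0.6936)(-0.9701) + (0.7203)(0.2428)(0.4389) = 0.74964,
so c = arccos(0.74964) = 0.72327 rad.
So the angular separation is 41.44°.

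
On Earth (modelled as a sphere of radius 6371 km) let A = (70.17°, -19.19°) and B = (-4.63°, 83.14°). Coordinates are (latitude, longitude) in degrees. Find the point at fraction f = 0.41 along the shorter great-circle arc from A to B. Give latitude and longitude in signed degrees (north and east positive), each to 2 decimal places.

49.01°, 57.43°

Central angle δ = 1.7195 rad. Interpolating on the sphere with fraction f = 0.41:
P = [sin((1−f)δ)·A + sin(fδ)·B] / sin δ = 0.8587·A + 0.6553·B in Cartesian coordinates,
giving P = (0.3531, 0.5527, 0.7549), i.e. latitude 49.01°, longitude 57.43°.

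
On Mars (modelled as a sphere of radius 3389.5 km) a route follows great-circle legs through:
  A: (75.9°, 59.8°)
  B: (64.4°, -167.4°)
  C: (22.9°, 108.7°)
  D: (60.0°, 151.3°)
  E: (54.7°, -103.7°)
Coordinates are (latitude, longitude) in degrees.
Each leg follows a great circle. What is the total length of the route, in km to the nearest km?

11931 km

Leg A→B: central angle 0.6382 rad, distance 2163.3 km.
Leg B→C: central angle 1.1667 rad, distance 3954.4 km.
Leg C→D: central angle 0.8284 rad, distance 2808.0 km.
Leg D→E: central angle 0.8866 rad, distance 3005.3 km.
Total: 2163.3 + 3954.4 + 2808.0 + 3005.3 ≈ 11931 km.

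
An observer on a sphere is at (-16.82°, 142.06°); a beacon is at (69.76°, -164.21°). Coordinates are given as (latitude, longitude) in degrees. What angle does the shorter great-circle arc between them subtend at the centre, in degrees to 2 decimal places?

94.34°

With latitudes φ₁ = -16.820°, φ₂ = 69.760° and longitude difference Δλ = 53.730°:
Haversine: a = sin²(Δφ/2) + cos φ₁ cos φ₂ sin²(Δλ/2) = 0.4702 + (0.9572)(0.3460)(0.2042) = 0.53780.
Central angle c = 2·arcsin(√a) = 1.64646 rad.
So the angular separation is 94.34°.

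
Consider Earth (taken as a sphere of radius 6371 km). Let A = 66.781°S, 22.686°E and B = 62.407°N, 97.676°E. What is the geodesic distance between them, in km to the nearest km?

15579 km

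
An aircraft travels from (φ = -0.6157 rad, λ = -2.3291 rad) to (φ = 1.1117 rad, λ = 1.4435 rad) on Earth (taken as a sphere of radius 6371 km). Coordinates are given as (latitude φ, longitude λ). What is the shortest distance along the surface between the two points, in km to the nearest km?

16021 km

In radians: φ₁ = -0.6157, φ₂ = 1.1117, Δλ = -143.846° = -2.5106 rad.
cos c = sin φ₁ sin φ₂ + cos φ₁ cos φ₂ cos Δλ = (-0.5775)(0.8965) + (0.8164)(0.4431)(-0.8074) = -0.80983,
so c = arccos(-0.80983) = 2.51466 rad.
Distance = R·c = 6371 × 2.5147 ≈ 16021 km.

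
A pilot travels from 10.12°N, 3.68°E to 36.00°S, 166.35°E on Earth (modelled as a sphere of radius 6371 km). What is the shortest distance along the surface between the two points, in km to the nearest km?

In radians: φ₁ = 0.1766, φ₂ = -0.6283, Δλ = 162.670° = 2.8391 rad.
cos c = sin φ₁ sin φ₂ + cos φ₁ cos φ₂ cos Δλ = (0.1757)(-0.5878) + (0.9844)(0.8090)(-0.9546) = -0.86356,
so c = arccos(-0.86356) = 2.61308 rad.
Distance = R·c = 6371 × 2.6131 ≈ 16648 km.

16648 km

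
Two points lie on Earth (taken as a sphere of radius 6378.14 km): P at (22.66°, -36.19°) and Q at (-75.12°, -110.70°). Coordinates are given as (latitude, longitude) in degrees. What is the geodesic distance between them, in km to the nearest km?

12023 km

Let φ₁ = 0.3955 rad, φ₂ = -1.3111 rad, and Δλ = -1.3004 rad.
cos c = sin φ₁ sin φ₂ + cos φ₁ cos φ₂ cos Δλ = (0.3853)(-0.9665) + (0.9228)(0.2568)(0.2671) = -0.30905,
so c = arccos(-0.30905) = 1.88499 rad.
Distance = R·c = 6378.14 × 1.8850 ≈ 12023 km.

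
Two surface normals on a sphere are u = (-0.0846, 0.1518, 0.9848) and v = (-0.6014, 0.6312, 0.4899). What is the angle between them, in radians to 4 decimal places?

0.8904 rad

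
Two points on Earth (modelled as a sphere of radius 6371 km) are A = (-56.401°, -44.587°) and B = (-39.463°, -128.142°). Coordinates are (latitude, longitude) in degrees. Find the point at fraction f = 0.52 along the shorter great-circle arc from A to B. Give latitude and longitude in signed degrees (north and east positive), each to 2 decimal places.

-55.34°, -96.53°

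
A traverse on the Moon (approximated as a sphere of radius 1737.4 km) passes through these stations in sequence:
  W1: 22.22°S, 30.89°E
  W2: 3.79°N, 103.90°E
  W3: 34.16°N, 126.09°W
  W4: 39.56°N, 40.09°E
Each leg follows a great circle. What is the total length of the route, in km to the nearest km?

Leg W1→W2: central angle 1.3234 rad, distance 2299.2 km.
Leg W2→W3: central angle 2.0872 rad, distance 3626.2 km.
Leg W3→W4: central angle 1.8357 rad, distance 3189.4 km.
Total: 2299.2 + 3626.2 + 3189.4 ≈ 9115 km.

9115 km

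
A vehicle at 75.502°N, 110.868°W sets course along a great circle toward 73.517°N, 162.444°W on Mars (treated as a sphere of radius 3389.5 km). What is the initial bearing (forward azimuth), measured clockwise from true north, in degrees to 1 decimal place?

287.3°

Δλ = -51.576° = -0.9002 rad.
y = sin Δλ · cos φ₂ = (-0.7834)(0.2837) = -0.2223
x = cos φ₁ sin φ₂ − sin φ₁ cos φ₂ cos Δλ = (0.2503)(0.9589) − (0.9682)(0.2837)(0.6215) = 0.0693
θ = atan2(y, x) = -72.67°; adding 360° gives 287.3°.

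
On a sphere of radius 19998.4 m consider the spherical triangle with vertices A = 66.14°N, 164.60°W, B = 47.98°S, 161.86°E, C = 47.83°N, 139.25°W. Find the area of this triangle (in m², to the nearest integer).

Side lengths (central angles): a = 1.8949, b = 0.3944, c = 2.0417 rad; semiperimeter s = 2.1655.
By l'Huilier's theorem, tan(E/4) = √[tan(s/2) tan((s−a)/2) tan((s−b)/2) tan((s−c)/2)], giving spherical excess E = 0.5542 rad.
Area = E·R² = 0.5542 × (19998.4)² ≈ 221632103 m².

221632103 m²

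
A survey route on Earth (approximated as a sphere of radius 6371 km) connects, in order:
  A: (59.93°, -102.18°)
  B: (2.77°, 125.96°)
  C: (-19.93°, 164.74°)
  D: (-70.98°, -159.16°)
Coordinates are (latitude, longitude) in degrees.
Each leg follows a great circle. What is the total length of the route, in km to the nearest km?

22969 km

Leg A→B: central angle 1.8673 rad, distance 11896.4 km.
Leg B→C: central angle 0.7734 rad, distance 4927.3 km.
Leg C→D: central angle 0.9645 rad, distance 6144.9 km.
Total: 11896.4 + 4927.3 + 6144.9 ≈ 22969 km.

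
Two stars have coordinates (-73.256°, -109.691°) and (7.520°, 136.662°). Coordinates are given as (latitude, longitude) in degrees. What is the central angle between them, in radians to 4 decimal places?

1.8130 rad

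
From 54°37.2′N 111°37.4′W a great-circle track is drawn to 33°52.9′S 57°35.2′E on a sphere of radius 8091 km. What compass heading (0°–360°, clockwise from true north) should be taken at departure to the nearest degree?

Δλ = 169.210° = 2.9533 rad.
y = sin Δλ · cos φ₂ = (0.1872)(0.8302) = 0.1554
x = cos φ₁ sin φ₂ − sin φ₁ cos φ₂ cos Δλ = (0.5790)(-0.5575) − (0.8153)(0.8302)(-0.9823) = 0.3421
θ = atan2(y, x) = 24.43°, so the bearing is 24°.

24°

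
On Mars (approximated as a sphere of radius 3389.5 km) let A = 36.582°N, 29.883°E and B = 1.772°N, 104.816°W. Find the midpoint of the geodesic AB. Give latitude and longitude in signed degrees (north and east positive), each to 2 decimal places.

41.15°, -52.11°

The central angle between A and B is δ = 2.1485 rad.
With f = 0.5, the slerp weights are sin((1−f)δ)/sin δ = 1.0496 and sin(fδ)/sin δ = 1.0496.
Weighted sum of the unit vectors: (1.0496)·(0.6962,0.4001,0.5960) + (1.0496)·(-0.2556,-0.9663,0.0309) = (0.4625, -0.5943, 0.6580).
Converting back: φ = atan2(z, √(x²+y²)) = 41.15°, λ = atan2(y, x) = -52.11°.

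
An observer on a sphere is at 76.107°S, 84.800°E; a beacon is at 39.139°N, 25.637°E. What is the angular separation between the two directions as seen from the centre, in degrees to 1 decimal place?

121.1°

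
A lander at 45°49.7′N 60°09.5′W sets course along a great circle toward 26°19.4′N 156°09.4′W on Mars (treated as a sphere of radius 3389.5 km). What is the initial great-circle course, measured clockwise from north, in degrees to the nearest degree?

With φ₁ = 0.7999, φ₂ = 0.4594, Δλ = -1.6755 rad, the forward-azimuth formula gives
θ = atan2( sin Δλ cos φ₂ , cos φ₁ sin φ₂ − sin φ₁ cos φ₂ cos Δλ ) = atan2(-0.8914, 0.3762) = -67.12°.
Adding 360° brings this into [0°, 360°): 293°.

293°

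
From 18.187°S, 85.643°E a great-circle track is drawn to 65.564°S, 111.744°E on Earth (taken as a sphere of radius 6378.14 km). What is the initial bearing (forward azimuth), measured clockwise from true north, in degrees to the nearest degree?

With φ₁ = -0.3174, φ₂ = -1.1443, Δλ = 0.4555 rad, the forward-azimuth formula gives
θ = atan2( sin Δλ cos φ₂ , cos φ₁ sin φ₂ − sin φ₁ cos φ₂ cos Δλ ) = atan2(0.1820, -0.7490) = 166.34°.
So the initial bearing is 166°.

166°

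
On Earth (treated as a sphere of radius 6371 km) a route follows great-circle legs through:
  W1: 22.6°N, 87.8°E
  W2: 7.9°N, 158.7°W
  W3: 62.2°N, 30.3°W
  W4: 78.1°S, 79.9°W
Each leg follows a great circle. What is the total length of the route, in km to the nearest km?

Leg W1→W2: central angle 1.8879 rad, distance 12027.8 km.
Leg W2→W3: central angle 1.7369 rad, distance 11065.9 km.
Leg W3→W4: central angle 2.5035 rad, distance 15949.9 km.
Total: 12027.8 + 11065.9 + 15949.9 ≈ 39044 km.

39044 km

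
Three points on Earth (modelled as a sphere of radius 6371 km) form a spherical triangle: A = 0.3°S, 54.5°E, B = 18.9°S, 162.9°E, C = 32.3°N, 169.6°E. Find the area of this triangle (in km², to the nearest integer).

Side lengths (central angles): a = 0.9006, b = 1.9405, c = 1.8723 rad; semiperimeter s = 2.3567.
By l'Huilier's theorem, tan(E/4) = √[tan(s/2) tan((s−a)/2) tan((s−b)/2) tan((s−c)/2)], giving spherical excess E = 1.2936 rad.
Area = E·R² = 1.2936 × (6371)² ≈ 52507810 km².

52507810 km²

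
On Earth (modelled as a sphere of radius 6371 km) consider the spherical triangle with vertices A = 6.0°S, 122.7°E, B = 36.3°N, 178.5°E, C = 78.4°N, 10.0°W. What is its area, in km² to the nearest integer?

35491086 km²

Side lengths (central angles): a = 1.1377, b = 1.8111, c = 1.1716 rad; semiperimeter s = 2.0602.
By l'Huilier's theorem, tan(E/4) = √[tan(s/2) tan((s−a)/2) tan((s−b)/2) tan((s−c)/2)], giving spherical excess E = 0.8744 rad.
Area = E·R² = 0.8744 × (6371)² ≈ 35491086 km².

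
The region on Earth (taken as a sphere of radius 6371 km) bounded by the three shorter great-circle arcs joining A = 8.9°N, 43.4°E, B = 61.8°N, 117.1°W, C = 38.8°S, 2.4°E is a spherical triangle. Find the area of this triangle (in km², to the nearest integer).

75056248 km²

Side lengths (central angles): a = 2.3944, b = 1.0654, c = 1.8794 rad; semiperimeter s = 2.6696.
By l'Huilier's theorem, tan(E/4) = √[tan(s/2) tan((s−a)/2) tan((s−b)/2) tan((s−c)/2)], giving spherical excess E = 1.8491 rad.
Area = E·R² = 1.8491 × (6371)² ≈ 75056248 km².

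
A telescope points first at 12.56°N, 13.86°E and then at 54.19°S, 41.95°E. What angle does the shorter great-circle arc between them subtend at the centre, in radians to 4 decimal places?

Let φ₁ = 0.2192 rad, φ₂ = -0.9458 rad, and Δλ = 0.4903 rad.
Haversine: a = sin²(Δφ/2) + cos φ₁ cos φ₂ sin²(Δλ/2) = 0.3026 + (0.9761)(0.5851)(0.0589) = 0.33626.
Central angle c = 2·arcsin(√a) = 1.23717 rad.
So the angular separation is 1.2372 rad.

1.2372 rad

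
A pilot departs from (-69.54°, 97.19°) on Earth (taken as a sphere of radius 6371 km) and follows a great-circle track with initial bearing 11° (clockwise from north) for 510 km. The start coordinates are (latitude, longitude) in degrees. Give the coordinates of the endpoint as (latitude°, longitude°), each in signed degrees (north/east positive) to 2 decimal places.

-65.02°, 99.26°

Angular distance δ = d/R = 510/6371 = 0.08005 rad; initial bearing θ = 0.1920 rad.
sin φ₂ = sin φ₁ cos δ + cos φ₁ sin δ cos θ = (-0.9369)(0.9968) + (0.3496)(0.0800)(0.9816) = -0.9065, so φ₂ = -65.02°.
Δλ = atan2(sin θ sin δ cos φ₁, cos δ − sin φ₁ sin φ₂) = atan2(0.0053, 0.1475) = 2.071°.
λ₂ = 97.190° + 2.071° = 99.26°.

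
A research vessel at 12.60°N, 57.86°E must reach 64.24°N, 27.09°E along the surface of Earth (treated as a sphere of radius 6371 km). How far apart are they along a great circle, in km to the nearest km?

With latitudes φ₁ = 12.600°, φ₂ = 64.240° and longitude difference Δλ = -30.770°:
cos c = sin φ₁ sin φ₂ + cos φ₁ cos φ₂ cos Δλ = (0.2181)(0.9006) + (0.9759)(0.4346)(0.8592) = 0.56089,
so c = arccos(0.56089) = 0.97533 rad.
Distance = R·c = 6371 × 0.9753 ≈ 6214 km.

6214 km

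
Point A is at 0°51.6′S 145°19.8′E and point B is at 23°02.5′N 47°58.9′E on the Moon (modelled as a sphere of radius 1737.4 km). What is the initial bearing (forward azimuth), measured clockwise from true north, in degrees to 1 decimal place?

293.1°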